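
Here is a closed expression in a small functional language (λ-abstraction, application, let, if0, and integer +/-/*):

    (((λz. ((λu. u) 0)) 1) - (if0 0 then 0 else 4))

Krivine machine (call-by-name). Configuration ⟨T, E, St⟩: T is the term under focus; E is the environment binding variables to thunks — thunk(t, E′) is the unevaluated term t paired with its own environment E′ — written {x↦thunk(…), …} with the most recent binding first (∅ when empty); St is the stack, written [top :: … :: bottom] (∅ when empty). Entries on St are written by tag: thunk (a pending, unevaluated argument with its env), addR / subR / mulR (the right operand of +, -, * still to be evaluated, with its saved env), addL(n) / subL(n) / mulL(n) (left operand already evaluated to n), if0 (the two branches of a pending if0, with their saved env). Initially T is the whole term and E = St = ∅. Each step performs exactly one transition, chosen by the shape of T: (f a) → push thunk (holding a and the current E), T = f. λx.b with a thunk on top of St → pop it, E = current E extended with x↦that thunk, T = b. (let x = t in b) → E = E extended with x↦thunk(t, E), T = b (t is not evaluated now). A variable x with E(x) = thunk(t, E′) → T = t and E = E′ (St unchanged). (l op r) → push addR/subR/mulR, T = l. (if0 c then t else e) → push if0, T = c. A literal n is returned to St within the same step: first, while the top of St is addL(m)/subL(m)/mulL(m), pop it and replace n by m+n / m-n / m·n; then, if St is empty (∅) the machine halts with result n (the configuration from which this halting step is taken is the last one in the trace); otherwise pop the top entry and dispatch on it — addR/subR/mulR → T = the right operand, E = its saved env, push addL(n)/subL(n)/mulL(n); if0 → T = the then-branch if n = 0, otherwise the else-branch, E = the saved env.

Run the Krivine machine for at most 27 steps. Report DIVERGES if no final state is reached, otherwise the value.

t=0: ⟨T=(((λz. ((λu. u) 0)) 1) - (if0 0 then 0 else 4)); E=∅; St=∅⟩
t=1: ⟨T=((λz. ((λu. u) 0)) 1); E=∅; St=[subR]⟩
t=2: ⟨T=(λz. ((λu. u) 0)); E=∅; St=[thunk :: subR]⟩
t=3: ⟨T=((λu. u) 0); E={z↦thunk(1, ∅)}; St=[subR]⟩
t=4: ⟨T=(λu. u); E={z↦thunk(1, ∅)}; St=[thunk :: subR]⟩
t=5: ⟨T=u; E={u↦thunk(0, {z↦thunk(1, ∅)}), z↦thunk(1, ∅)}; St=[subR]⟩
t=6: ⟨T=0; E={z↦thunk(1, ∅)}; St=[subR]⟩
t=7: ⟨T=(if0 0 then 0 else 4); E=∅; St=[subL(0)]⟩
t=8: ⟨T=0; E=∅; St=[if0 :: subL(0)]⟩
t=9: ⟨T=0; E=∅; St=[subL(0)]⟩
→ final value 0

Answer: 0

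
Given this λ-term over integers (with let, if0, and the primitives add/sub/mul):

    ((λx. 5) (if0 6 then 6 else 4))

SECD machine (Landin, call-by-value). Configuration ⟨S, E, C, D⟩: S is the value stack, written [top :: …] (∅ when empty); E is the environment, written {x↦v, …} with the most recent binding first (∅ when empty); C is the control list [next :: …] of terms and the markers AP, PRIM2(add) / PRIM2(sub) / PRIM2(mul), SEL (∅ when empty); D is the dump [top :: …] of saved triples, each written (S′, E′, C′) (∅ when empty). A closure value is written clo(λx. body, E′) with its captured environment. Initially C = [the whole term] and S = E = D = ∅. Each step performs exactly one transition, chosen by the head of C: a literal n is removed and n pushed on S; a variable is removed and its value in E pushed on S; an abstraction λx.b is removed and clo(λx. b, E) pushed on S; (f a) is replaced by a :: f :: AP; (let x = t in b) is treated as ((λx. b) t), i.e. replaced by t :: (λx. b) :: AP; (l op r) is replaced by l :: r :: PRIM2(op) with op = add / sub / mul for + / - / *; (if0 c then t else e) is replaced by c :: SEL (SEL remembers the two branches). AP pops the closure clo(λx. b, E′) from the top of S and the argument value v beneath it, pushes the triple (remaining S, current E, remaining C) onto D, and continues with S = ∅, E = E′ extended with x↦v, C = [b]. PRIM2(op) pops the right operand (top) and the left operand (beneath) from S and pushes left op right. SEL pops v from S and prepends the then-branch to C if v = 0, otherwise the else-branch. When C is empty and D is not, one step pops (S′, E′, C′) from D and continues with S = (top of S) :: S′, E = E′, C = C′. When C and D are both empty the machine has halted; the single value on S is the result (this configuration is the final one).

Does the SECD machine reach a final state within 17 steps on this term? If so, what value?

0. ⟨S=∅; E=∅; C=[((λx. 5) (if0 6 then 6 else 4))]; D=∅⟩
1. ⟨S=∅; E=∅; C=[(if0 6 then 6 else 4) :: (λx. 5) :: AP]; D=∅⟩
2. ⟨S=∅; E=∅; C=[6 :: SEL :: (λx. 5) :: AP]; D=∅⟩
3. ⟨S=[6]; E=∅; C=[SEL :: (λx. 5) :: AP]; D=∅⟩
4. ⟨S=∅; E=∅; C=[4 :: (λx. 5) :: AP]; D=∅⟩
5. ⟨S=[4]; E=∅; C=[(λx. 5) :: AP]; D=∅⟩
6. ⟨S=[clo(λx. 5, ∅) :: 4]; E=∅; C=[AP]; D=∅⟩
7. ⟨S=∅; E={x↦4}; C=[5]; D=[(∅, ∅, ∅)]⟩
8. ⟨S=[5]; E={x↦4}; C=∅; D=[(∅, ∅, ∅)]⟩
9. ⟨S=[5]; E=∅; C=∅; D=∅⟩
→ final value 5

Answer: 5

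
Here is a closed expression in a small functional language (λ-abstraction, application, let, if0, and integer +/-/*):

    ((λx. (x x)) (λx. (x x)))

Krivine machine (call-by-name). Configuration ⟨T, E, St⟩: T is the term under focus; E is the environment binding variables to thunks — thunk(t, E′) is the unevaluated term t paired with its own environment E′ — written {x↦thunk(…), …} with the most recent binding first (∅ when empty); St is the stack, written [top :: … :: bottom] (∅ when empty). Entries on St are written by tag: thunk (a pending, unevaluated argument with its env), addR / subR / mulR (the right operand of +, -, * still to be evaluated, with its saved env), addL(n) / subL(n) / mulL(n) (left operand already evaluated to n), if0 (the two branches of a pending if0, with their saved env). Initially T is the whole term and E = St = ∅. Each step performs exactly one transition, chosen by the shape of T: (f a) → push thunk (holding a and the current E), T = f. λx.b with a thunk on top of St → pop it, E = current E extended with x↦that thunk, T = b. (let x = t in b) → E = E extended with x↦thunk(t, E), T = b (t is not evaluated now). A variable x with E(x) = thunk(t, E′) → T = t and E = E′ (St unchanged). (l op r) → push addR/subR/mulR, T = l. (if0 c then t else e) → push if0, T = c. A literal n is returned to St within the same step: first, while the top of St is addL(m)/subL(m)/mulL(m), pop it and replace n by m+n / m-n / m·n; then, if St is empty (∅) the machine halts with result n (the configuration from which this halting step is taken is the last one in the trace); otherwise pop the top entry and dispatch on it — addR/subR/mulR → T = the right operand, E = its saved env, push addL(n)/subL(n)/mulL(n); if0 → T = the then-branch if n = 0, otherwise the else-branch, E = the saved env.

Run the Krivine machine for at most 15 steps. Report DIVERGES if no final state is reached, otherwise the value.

Answer: DIVERGES (no final state within 15 steps)

Machine steps:
0. ⟨T=((λx. (x x)) (λx. (x x))); E=∅; St=∅⟩
1. ⟨T=(λx. (x x)); E=∅; St=[thunk]⟩
2. ⟨T=(x x); E={x↦thunk((λx. (x x)), ∅)}; St=∅⟩
3. ⟨T=x; E={x↦thunk((λx. (x x)), ∅)}; St=[thunk]⟩
4. ⟨T=(λx. (x x)); E=∅; St=[thunk]⟩
5. ⟨T=(x x); E={x↦thunk(x, {x↦thunk((λx. (x x)), ∅)})}; St=∅⟩
6. ⟨T=x; E={x↦thunk(x, {x↦thunk((λx. (x x)), ∅)})}; St=[thunk]⟩
7. ⟨T=x; E={x↦thunk((λx. (x x)), ∅)}; St=[thunk]⟩
8. ⟨T=(λx. (x x)); E=∅; St=[thunk]⟩
9. ⟨T=(x x); E={x↦thunk(x, {x↦thunk(x, {x↦thunk((λx. (x x)), ∅)})})}; St=∅⟩
10. ⟨T=x; E={x↦thunk(x, {x↦thunk(x, {x↦thunk((λx. (x x)), ∅)})})}; St=[thunk]⟩
11. ⟨T=x; E={x↦thunk(x, {x↦thunk((λx. (x x)), ∅)})}; St=[thunk]⟩
12. ⟨T=x; E={x↦thunk((λx. (x x)), ∅)}; St=[thunk]⟩
13. ⟨T=(λx. (x x)); E=∅; St=[thunk]⟩
14. ⟨T=(x x); E={x↦thunk(x, {x↦thunk(x, {x↦thunk(x, {x↦thunk((λx. (x x)), ∅)})})})}; St=∅⟩
15. ⟨T=x; E={x↦thunk(x, {x↦thunk(x, {x↦thunk(x, {x↦thunk((λx. (x x)), ∅)})})})}; St=[thunk]⟩
→ 15 transitions taken and the configuration is still not final: no result within 15 steps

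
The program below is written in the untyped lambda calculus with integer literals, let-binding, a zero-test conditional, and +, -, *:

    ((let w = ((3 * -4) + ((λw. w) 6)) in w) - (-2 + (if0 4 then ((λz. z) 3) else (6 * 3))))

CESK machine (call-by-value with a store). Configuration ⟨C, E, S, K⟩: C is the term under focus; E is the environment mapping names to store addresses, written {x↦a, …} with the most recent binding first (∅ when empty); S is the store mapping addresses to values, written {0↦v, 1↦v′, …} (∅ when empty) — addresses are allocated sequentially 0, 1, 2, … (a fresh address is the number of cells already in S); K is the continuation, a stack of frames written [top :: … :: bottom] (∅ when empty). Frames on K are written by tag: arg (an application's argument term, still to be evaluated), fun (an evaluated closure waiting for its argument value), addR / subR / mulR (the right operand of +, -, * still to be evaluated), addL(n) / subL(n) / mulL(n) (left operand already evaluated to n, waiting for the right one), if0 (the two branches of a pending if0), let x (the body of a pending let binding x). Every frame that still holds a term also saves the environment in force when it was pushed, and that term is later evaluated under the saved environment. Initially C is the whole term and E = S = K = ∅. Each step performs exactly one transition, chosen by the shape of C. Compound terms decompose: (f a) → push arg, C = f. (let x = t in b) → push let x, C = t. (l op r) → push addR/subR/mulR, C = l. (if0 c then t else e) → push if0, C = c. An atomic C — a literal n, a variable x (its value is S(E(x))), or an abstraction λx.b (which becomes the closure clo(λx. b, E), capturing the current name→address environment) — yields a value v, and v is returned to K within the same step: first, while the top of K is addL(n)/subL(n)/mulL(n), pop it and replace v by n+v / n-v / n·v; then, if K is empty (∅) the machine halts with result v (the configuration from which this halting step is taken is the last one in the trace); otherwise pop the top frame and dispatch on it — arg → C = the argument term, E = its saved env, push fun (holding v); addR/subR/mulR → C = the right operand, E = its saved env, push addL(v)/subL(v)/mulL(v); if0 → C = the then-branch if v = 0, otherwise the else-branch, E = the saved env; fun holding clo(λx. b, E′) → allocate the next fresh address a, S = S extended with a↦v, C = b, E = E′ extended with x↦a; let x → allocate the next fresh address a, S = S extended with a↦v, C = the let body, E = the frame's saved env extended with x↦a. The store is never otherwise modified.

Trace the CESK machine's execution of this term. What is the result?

step 0: ⟨C=((let w = ((3 * -4) + ((λw. w) 6)) in w) - (-2 + (if0 4 then ((λz. z) 3) else (6 * 3)))); E=∅; S=∅; K=∅⟩
step 1: ⟨C=(let w = ((3 * -4) + ((λw. w) 6)) in w); E=∅; S=∅; K=[subR]⟩
step 2: ⟨C=((3 * -4) + ((λw. w) 6)); E=∅; S=∅; K=[let w :: subR]⟩
step 3: ⟨C=(3 * -4); E=∅; S=∅; K=[addR :: let w :: subR]⟩
step 4: ⟨C=3; E=∅; S=∅; K=[mulR :: addR :: let w :: subR]⟩
step 5: ⟨C=-4; E=∅; S=∅; K=[mulL(3) :: addR :: let w :: subR]⟩
step 6: ⟨C=((λw. w) 6); E=∅; S=∅; K=[addL(-12) :: let w :: subR]⟩
step 7: ⟨C=(λw. w); E=∅; S=∅; K=[arg :: addL(-12) :: let w :: subR]⟩
step 8: ⟨C=6; E=∅; S=∅; K=[fun :: addL(-12) :: let w :: subR]⟩
step 9: ⟨C=w; E={w↦0}; S={0↦6}; K=[addL(-12) :: let w :: subR]⟩
step 10: ⟨C=w; E={w↦1}; S={0↦6, 1↦-6}; K=[subR]⟩
step 11: ⟨C=(-2 + (if0 4 then ((λz. z) 3) else (6 * 3))); E=∅; S={0↦6, 1↦-6}; K=[subL(-6)]⟩
step 12: ⟨C=-2; E=∅; S={0↦6, 1↦-6}; K=[addR :: subL(-6)]⟩
step 13: ⟨C=(if0 4 then ((λz. z) 3) else (6 * 3)); E=∅; S={0↦6, 1↦-6}; K=[addL(-2) :: subL(-6)]⟩
step 14: ⟨C=4; E=∅; S={0↦6, 1↦-6}; K=[if0 :: addL(-2) :: subL(-6)]⟩
step 15: ⟨C=(6 * 3); E=∅; S={0↦6, 1↦-6}; K=[addL(-2) :: subL(-6)]⟩
step 16: ⟨C=6; E=∅; S={0↦6, 1↦-6}; K=[mulR :: addL(-2) :: subL(-6)]⟩
step 17: ⟨C=3; E=∅; S={0↦6, 1↦-6}; K=[mulL(6) :: addL(-2) :: subL(-6)]⟩
→ final value -22

Answer: -22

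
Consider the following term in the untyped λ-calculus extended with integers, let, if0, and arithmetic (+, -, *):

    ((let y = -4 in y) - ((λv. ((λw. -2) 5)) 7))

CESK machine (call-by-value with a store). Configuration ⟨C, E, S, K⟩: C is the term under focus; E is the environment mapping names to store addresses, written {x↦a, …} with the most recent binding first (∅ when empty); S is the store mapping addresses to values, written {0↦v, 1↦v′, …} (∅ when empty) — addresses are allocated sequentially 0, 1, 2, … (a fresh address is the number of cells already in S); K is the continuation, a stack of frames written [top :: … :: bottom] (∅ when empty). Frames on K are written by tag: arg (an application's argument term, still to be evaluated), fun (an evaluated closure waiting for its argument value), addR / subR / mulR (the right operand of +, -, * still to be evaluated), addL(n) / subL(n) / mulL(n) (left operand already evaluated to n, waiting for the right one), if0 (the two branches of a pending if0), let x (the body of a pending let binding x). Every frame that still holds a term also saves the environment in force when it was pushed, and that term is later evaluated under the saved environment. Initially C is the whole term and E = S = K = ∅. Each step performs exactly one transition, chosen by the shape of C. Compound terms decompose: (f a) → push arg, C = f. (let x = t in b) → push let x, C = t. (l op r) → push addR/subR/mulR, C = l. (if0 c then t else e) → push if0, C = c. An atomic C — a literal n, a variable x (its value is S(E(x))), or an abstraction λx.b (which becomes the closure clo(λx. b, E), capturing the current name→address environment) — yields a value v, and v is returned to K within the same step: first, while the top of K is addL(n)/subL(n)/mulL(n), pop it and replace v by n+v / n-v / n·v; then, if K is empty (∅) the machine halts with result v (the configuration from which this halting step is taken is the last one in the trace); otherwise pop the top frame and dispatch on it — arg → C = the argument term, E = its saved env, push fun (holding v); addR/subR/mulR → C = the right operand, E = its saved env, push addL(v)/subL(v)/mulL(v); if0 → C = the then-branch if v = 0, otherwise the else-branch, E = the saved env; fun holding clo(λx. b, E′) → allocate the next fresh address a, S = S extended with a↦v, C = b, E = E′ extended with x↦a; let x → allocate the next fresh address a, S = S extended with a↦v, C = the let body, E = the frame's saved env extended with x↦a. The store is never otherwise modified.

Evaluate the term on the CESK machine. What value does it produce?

0. <C=((let y = -4 in y) - ((λv. ((λw. -2) 5)) 7)), E=∅, S=∅, K=∅>
1. <C=(let y = -4 in y), E=∅, S=∅, K=[subR]>
2. <C=-4, E=∅, S=∅, K=[let y :: subR]>
3. <C=y, E={y↦0}, S={0↦-4}, K=[subR]>
4. <C=((λv. ((λw. -2) 5)) 7), E=∅, S={0↦-4}, K=[subL(-4)]>
5. <C=(λv. ((λw. -2) 5)), E=∅, S={0↦-4}, K=[arg :: subL(-4)]>
6. <C=7, E=∅, S={0↦-4}, K=[fun :: subL(-4)]>
7. <C=((λw. -2) 5), E={v↦1}, S={0↦-4, 1↦7}, K=[subL(-4)]>
8. <C=(λw. -2), E={v↦1}, S={0↦-4, 1↦7}, K=[arg :: subL(-4)]>
9. <C=5, E={v↦1}, S={0↦-4, 1↦7}, K=[fun :: subL(-4)]>
10. <C=-2, E={w↦2, v↦1}, S={0↦-4, 1↦7, 2↦5}, K=[subL(-4)]>
→ final value -2

Answer: -2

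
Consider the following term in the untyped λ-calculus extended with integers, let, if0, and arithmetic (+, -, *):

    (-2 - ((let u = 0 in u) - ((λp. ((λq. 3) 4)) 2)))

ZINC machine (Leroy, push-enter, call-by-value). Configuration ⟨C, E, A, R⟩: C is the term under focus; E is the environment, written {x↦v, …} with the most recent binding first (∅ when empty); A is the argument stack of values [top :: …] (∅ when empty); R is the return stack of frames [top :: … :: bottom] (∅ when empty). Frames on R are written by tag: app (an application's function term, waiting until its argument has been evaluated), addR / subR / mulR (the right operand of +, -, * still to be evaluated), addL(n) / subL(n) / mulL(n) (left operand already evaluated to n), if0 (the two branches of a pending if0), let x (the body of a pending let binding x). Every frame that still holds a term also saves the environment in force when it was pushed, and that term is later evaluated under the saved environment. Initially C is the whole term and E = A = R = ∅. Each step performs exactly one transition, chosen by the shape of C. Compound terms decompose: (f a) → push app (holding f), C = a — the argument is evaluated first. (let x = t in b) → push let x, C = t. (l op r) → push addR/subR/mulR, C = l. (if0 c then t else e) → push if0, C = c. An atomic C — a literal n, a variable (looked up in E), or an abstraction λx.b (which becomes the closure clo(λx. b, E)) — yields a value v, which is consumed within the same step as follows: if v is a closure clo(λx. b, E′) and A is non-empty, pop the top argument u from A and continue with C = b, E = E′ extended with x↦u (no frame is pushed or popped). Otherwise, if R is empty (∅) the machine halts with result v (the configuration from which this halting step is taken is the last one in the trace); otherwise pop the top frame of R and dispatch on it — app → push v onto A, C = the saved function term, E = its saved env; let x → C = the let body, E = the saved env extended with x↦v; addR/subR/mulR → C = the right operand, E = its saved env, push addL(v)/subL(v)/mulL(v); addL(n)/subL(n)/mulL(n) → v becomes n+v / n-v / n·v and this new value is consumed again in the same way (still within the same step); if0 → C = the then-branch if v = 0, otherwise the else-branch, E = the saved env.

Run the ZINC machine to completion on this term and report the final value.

t=0: <C=(-2 - ((let u = 0 in u) - ((λp. ((λq. 3) 4)) 2))), E=∅, A=∅, R=∅>
t=1: <C=-2, E=∅, A=∅, R=[subR]>
t=2: <C=((let u = 0 in u) - ((λp. ((λq. 3) 4)) 2)), E=∅, A=∅, R=[subL(-2)]>
t=3: <C=(let u = 0 in u), E=∅, A=∅, R=[subR :: subL(-2)]>
t=4: <C=0, E=∅, A=∅, R=[let u :: subR :: subL(-2)]>
t=5: <C=u, E={u↦0}, A=∅, R=[subR :: subL(-2)]>
t=6: <C=((λp. ((λq. 3) 4)) 2), E=∅, A=∅, R=[subL(0) :: subL(-2)]>
t=7: <C=2, E=∅, A=∅, R=[app :: subL(0) :: subL(-2)]>
t=8: <C=(λp. ((λq. 3) 4)), E=∅, A=[2], R=[subL(0) :: subL(-2)]>
t=9: <C=((λq. 3) 4), E={p↦2}, A=∅, R=[subL(0) :: subL(-2)]>
t=10: <C=4, E={p↦2}, A=∅, R=[app :: subL(0) :: subL(-2)]>
t=11: <C=(λq. 3), E={p↦2}, A=[4], R=[subL(0) :: subL(-2)]>
t=12: <C=3, E={q↦4, p↦2}, A=∅, R=[subL(0) :: subL(-2)]>
→ final value 1

Answer: 1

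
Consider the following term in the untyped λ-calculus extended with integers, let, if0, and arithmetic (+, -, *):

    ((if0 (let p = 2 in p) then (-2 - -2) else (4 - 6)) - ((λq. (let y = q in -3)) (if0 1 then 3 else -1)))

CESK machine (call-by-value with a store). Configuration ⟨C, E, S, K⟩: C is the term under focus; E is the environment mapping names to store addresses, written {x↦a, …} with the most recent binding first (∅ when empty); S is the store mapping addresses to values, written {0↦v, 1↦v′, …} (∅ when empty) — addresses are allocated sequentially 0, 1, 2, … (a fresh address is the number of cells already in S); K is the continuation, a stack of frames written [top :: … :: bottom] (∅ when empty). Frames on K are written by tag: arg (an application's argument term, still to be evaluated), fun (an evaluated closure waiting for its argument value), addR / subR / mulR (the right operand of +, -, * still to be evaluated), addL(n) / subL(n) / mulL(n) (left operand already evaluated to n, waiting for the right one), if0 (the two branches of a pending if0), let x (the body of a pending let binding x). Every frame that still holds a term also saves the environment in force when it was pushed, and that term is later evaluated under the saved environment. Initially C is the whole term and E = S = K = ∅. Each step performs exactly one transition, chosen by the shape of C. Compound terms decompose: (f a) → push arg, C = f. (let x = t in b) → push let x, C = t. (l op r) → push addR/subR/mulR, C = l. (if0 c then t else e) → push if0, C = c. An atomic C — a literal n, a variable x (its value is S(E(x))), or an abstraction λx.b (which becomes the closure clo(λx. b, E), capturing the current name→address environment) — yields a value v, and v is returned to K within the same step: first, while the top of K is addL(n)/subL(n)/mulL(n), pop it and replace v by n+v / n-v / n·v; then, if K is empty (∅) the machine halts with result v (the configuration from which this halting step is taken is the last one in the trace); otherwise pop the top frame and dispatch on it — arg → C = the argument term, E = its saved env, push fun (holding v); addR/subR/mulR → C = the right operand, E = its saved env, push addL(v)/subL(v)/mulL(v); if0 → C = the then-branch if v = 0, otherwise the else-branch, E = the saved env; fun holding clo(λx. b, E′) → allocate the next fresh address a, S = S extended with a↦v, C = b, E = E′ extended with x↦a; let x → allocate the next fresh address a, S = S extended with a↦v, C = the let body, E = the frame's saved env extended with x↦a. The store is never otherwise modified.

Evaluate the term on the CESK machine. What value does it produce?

Answer: 1

Machine steps:
0. [C=((if0 (let p = 2 in p) then (-2 - -2) else (4 - 6)) - ((λq. (let y = q in -3)) (if0 1 then 3 else -1))) | E=∅ | S=∅ | K=∅]
1. [C=(if0 (let p = 2 in p) then (-2 - -2) else (4 - 6)) | E=∅ | S=∅ | K=[subR]]
2. [C=(let p = 2 in p) | E=∅ | S=∅ | K=[if0 :: subR]]
3. [C=2 | E=∅ | S=∅ | K=[let p :: if0 :: subR]]
4. [C=p | E={p↦0} | S={0↦2} | K=[if0 :: subR]]
5. [C=(4 - 6) | E=∅ | S={0↦2} | K=[subR]]
6. [C=4 | E=∅ | S={0↦2} | K=[subR :: subR]]
7. [C=6 | E=∅ | S={0↦2} | K=[subL(4) :: subR]]
8. [C=((λq. (let y = q in -3)) (if0 1 then 3 else -1)) | E=∅ | S={0↦2} | K=[subL(-2)]]
9. [C=(λq. (let y = q in -3)) | E=∅ | S={0↦2} | K=[arg :: subL(-2)]]
10. [C=(if0 1 then 3 else -1) | E=∅ | S={0↦2} | K=[fun :: subL(-2)]]
11. [C=1 | E=∅ | S={0↦2} | K=[if0 :: fun :: subL(-2)]]
12. [C=-1 | E=∅ | S={0↦2} | K=[fun :: subL(-2)]]
13. [C=(let y = q in -3) | E={q↦1} | S={0↦2, 1↦-1} | K=[subL(-2)]]
14. [C=q | E={q↦1} | S={0↦2, 1↦-1} | K=[let y :: subL(-2)]]
15. [C=-3 | E={y↦2, q↦1} | S={0↦2, 1↦-1, 2↦-1} | K=[subL(-2)]]
→ final value 1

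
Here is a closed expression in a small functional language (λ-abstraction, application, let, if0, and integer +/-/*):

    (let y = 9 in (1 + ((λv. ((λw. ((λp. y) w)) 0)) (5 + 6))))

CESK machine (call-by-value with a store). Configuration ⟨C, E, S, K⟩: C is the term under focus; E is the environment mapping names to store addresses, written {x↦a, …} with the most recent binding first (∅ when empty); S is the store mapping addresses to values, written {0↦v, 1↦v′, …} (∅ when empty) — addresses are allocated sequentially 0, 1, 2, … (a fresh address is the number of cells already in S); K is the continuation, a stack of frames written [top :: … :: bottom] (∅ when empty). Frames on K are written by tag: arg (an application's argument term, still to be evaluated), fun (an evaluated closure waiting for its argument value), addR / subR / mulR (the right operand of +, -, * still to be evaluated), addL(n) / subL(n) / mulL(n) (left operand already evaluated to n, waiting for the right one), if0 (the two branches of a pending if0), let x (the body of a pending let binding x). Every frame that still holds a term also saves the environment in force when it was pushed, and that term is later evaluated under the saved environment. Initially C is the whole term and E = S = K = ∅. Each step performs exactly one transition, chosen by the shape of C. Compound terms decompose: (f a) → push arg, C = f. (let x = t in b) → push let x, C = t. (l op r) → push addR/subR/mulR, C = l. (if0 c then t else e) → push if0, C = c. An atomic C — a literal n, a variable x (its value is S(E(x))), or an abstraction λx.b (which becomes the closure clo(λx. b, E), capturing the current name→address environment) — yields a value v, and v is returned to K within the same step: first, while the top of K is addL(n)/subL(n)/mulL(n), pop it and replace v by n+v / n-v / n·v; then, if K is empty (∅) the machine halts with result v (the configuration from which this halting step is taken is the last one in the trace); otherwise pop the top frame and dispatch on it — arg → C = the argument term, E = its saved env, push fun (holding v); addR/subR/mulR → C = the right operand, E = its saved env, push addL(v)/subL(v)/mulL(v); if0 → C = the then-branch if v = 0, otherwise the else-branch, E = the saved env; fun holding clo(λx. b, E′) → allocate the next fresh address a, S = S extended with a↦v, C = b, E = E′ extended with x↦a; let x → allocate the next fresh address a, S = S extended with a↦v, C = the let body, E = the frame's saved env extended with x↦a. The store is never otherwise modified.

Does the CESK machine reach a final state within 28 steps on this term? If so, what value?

t=0: <C=(let y = 9 in (1 + ((λv. ((λw. ((λp. y) w)) 0)) (5 + 6)))), E=∅, S=∅, K=∅>
t=1: <C=9, E=∅, S=∅, K=[let y]>
t=2: <C=(1 + ((λv. ((λw. ((λp. y) w)) 0)) (5 + 6))), E={y↦0}, S={0↦9}, K=∅>
t=3: <C=1, E={y↦0}, S={0↦9}, K=[addR]>
t=4: <C=((λv. ((λw. ((λp. y) w)) 0)) (5 + 6)), E={y↦0}, S={0↦9}, K=[addL(1)]>
t=5: <C=(λv. ((λw. ((λp. y) w)) 0)), E={y↦0}, S={0↦9}, K=[arg :: addL(1)]>
t=6: <C=(5 + 6), E={y↦0}, S={0↦9}, K=[fun :: addL(1)]>
t=7: <C=5, E={y↦0}, S={0↦9}, K=[addR :: fun :: addL(1)]>
t=8: <C=6, E={y↦0}, S={0↦9}, K=[addL(5) :: fun :: addL(1)]>
t=9: <C=((λw. ((λp. y) w)) 0), E={v↦1, y↦0}, S={0↦9, 1↦11}, K=[addL(1)]>
t=10: <C=(λw. ((λp. y) w)), E={v↦1, y↦0}, S={0↦9, 1↦11}, K=[arg :: addL(1)]>
t=11: <C=0, E={v↦1, y↦0}, S={0↦9, 1↦11}, K=[fun :: addL(1)]>
t=12: <C=((λp. y) w), E={w↦2, v↦1, y↦0}, S={0↦9, 1↦11, 2↦0}, K=[addL(1)]>
t=13: <C=(λp. y), E={w↦2, v↦1, y↦0}, S={0↦9, 1↦11, 2↦0}, K=[arg :: addL(1)]>
t=14: <C=w, E={w↦2, v↦1, y↦0}, S={0↦9, 1↦11, 2↦0}, K=[fun :: addL(1)]>
t=15: <C=y, E={p↦3, w↦2, v↦1, y↦0}, S={0↦9, 1↦11, 2↦0, 3↦0}, K=[addL(1)]>
→ final value 10

Answer: 10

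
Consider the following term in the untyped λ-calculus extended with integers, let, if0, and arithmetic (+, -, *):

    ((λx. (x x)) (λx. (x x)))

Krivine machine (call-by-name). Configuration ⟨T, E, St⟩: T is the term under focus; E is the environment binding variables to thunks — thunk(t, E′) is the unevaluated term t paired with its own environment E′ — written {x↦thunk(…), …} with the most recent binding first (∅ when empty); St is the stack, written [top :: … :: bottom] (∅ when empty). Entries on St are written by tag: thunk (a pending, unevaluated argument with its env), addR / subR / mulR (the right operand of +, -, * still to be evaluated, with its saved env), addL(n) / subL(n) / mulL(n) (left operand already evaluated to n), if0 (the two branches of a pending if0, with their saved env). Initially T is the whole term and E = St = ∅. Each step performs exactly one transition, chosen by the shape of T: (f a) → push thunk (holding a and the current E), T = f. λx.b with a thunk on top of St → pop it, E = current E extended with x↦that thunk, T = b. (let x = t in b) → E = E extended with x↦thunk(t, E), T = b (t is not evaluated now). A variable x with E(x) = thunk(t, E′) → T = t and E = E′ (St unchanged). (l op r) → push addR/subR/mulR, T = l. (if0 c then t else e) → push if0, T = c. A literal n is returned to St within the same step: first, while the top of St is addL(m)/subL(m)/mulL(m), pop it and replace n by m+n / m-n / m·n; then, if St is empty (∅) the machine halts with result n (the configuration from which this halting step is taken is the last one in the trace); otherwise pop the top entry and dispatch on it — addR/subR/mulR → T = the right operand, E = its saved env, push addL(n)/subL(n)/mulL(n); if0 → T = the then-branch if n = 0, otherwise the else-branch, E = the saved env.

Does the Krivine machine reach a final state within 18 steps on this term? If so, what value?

Answer: DIVERGES (no final state within 18 steps)

Machine steps:
[0] [T=((λx. (x x)) (λx. (x x))) | E=∅ | St=∅]
[1] [T=(λx. (x x)) | E=∅ | St=[thunk]]
[2] [T=(x x) | E={x↦thunk((λx. (x x)), ∅)} | St=∅]
[3] [T=x | E={x↦thunk((λx. (x x)), ∅)} | St=[thunk]]
[4] [T=(λx. (x x)) | E=∅ | St=[thunk]]
[5] [T=(x x) | E={x↦thunk(x, {x↦thunk((λx. (x x)), ∅)})} | St=∅]
[6] [T=x | E={x↦thunk(x, {x↦thunk((λx. (x x)), ∅)})} | St=[thunk]]
[7] [T=x | E={x↦thunk((λx. (x x)), ∅)} | St=[thunk]]
[8] [T=(λx. (x x)) | E=∅ | St=[thunk]]
[9] [T=(x x) | E={x↦thunk(x, {x↦thunk(x, {x↦thunk((λx. (x x)), ∅)})})} | St=∅]
[10] [T=x | E={x↦thunk(x, {x↦thunk(x, {x↦thunk((λx. (x x)), ∅)})})} | St=[thunk]]
[11] [T=x | E={x↦thunk(x, {x↦thunk((λx. (x x)), ∅)})} | St=[thunk]]
[12] [T=x | E={x↦thunk((λx. (x x)), ∅)} | St=[thunk]]
[13] [T=(λx. (x x)) | E=∅ | St=[thunk]]
[14] [T=(x x) | E={x↦thunk(x, {x↦thunk(x, {x↦thunk(x, {x↦thunk((λx. (x x)), ∅)})})})} | St=∅]
[15] [T=x | E={x↦thunk(x, {x↦thunk(x, {x↦thunk(x, {x↦thunk((λx. (x x)), ∅)})})})} | St=[thunk]]
[16] [T=x | E={x↦thunk(x, {x↦thunk(x, {x↦thunk((λx. (x x)), ∅)})})} | St=[thunk]]
[17] [T=x | E={x↦thunk(x, {x↦thunk((λx. (x x)), ∅)})} | St=[thunk]]
[18] [T=x | E={x↦thunk((λx. (x x)), ∅)} | St=[thunk]]
→ 18 transitions taken and the configuration is still not final: no result within 18 steps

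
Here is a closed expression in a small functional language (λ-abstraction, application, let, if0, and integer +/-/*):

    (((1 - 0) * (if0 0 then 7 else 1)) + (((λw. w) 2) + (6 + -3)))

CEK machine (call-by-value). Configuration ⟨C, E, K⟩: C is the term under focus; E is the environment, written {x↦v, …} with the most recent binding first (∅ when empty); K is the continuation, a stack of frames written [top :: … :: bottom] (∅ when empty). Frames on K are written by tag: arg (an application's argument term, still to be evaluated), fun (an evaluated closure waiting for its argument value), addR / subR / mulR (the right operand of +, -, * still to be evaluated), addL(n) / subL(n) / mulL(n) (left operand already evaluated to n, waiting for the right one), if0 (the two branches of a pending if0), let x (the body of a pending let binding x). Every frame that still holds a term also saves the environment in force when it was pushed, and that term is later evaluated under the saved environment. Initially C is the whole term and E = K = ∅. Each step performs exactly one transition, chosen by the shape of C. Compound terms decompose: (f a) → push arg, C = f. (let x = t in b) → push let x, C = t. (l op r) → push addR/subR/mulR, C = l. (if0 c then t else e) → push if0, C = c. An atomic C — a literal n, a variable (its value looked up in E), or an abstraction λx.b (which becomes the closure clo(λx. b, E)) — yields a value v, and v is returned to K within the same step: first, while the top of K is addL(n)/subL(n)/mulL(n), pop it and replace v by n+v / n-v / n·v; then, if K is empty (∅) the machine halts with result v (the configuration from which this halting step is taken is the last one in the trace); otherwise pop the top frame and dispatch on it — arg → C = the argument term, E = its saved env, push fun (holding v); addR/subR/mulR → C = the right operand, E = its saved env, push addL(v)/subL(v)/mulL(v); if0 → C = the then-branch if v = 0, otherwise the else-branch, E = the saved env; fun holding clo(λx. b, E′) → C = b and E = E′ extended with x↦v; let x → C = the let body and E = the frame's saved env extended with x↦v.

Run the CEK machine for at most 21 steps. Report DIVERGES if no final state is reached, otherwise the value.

Answer: 12

Machine steps:
t=0: [C=(((1 - 0) * (if0 0 then 7 else 1)) + (((λw. w) 2) + (6 + -3))) | E=∅ | K=∅]
t=1: [C=((1 - 0) * (if0 0 then 7 else 1)) | E=∅ | K=[addR]]
t=2: [C=(1 - 0) | E=∅ | K=[mulR :: addR]]
t=3: [C=1 | E=∅ | K=[subR :: mulR :: addR]]
t=4: [C=0 | E=∅ | K=[subL(1) :: mulR :: addR]]
t=5: [C=(if0 0 then 7 else 1) | E=∅ | K=[mulL(1) :: addR]]
t=6: [C=0 | E=∅ | K=[if0 :: mulL(1) :: addR]]
t=7: [C=7 | E=∅ | K=[mulL(1) :: addR]]
t=8: [C=(((λw. w) 2) + (6 + -3)) | E=∅ | K=[addL(7)]]
t=9: [C=((λw. w) 2) | E=∅ | K=[addR :: addL(7)]]
t=10: [C=(λw. w) | E=∅ | K=[arg :: addR :: addL(7)]]
t=11: [C=2 | E=∅ | K=[fun :: addR :: addL(7)]]
t=12: [C=w | E={w↦2} | K=[addR :: addL(7)]]
t=13: [C=(6 + -3) | E=∅ | K=[addL(2) :: addL(7)]]
t=14: [C=6 | E=∅ | K=[addR :: addL(2) :: addL(7)]]
t=15: [C=-3 | E=∅ | K=[addL(6) :: addL(2) :: addL(7)]]
→ final value 12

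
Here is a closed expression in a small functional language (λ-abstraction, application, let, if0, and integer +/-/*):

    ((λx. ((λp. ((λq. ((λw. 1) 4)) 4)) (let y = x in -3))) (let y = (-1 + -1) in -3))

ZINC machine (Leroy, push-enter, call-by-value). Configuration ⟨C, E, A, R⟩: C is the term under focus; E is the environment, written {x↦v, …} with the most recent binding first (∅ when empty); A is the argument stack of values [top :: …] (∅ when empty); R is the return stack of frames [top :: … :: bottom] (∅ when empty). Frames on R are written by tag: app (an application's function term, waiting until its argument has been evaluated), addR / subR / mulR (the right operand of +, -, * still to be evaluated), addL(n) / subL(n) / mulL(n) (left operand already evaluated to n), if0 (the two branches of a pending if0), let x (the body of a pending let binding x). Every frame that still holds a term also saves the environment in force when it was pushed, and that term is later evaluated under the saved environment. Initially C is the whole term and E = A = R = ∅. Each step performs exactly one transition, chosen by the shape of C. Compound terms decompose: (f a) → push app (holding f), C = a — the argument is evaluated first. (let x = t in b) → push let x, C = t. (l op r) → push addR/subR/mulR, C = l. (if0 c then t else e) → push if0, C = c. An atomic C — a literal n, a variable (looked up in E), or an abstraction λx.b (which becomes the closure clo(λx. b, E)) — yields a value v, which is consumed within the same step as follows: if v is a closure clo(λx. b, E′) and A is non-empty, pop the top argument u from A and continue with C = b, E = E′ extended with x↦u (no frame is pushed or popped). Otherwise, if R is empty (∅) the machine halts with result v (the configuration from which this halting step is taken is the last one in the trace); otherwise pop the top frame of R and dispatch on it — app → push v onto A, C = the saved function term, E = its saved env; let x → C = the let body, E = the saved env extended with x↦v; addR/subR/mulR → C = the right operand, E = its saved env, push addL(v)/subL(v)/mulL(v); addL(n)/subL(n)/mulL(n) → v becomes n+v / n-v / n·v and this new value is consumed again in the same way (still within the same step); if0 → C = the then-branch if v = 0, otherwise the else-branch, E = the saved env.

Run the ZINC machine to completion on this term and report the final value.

Answer: 1

Derivation:
0. ⟨C=((λx. ((λp. ((λq. ((λw. 1) 4)) 4)) (let y = x in -3))) (let y = (-1 + -1) in -3)); E=∅; A=∅; R=∅⟩
1. ⟨C=(let y = (-1 + -1) in -3); E=∅; A=∅; R=[app]⟩
2. ⟨C=(-1 + -1); E=∅; A=∅; R=[let y :: app]⟩
3. ⟨C=-1; E=∅; A=∅; R=[addR :: let y :: app]⟩
4. ⟨C=-1; E=∅; A=∅; R=[addL(-1) :: let y :: app]⟩
5. ⟨C=-3; E={y↦-2}; A=∅; R=[app]⟩
6. ⟨C=(λx. ((λp. ((λq. ((λw. 1) 4)) 4)) (let y = x in -3))); E=∅; A=[-3]; R=∅⟩
7. ⟨C=((λp. ((λq. ((λw. 1) 4)) 4)) (let y = x in -3)); E={x↦-3}; A=∅; R=∅⟩
8. ⟨C=(let y = x in -3); E={x↦-3}; A=∅; R=[app]⟩
9. ⟨C=x; E={x↦-3}; A=∅; R=[let y :: app]⟩
10. ⟨C=-3; E={y↦-3, x↦-3}; A=∅; R=[app]⟩
11. ⟨C=(λp. ((λq. ((λw. 1) 4)) 4)); E={x↦-3}; A=[-3]; R=∅⟩
12. ⟨C=((λq. ((λw. 1) 4)) 4); E={p↦-3, x↦-3}; A=∅; R=∅⟩
13. ⟨C=4; E={p↦-3, x↦-3}; A=∅; R=[app]⟩
14. ⟨C=(λq. ((λw. 1) 4)); E={p↦-3, x↦-3}; A=[4]; R=∅⟩
15. ⟨C=((λw. 1) 4); E={q↦4, p↦-3, x↦-3}; A=∅; R=∅⟩
16. ⟨C=4; E={q↦4, p↦-3, x↦-3}; A=∅; R=[app]⟩
17. ⟨C=(λw. 1); E={q↦4, p↦-3, x↦-3}; A=[4]; R=∅⟩
18. ⟨C=1; E={w↦4, q↦4, p↦-3, x↦-3}; A=∅; R=∅⟩
→ final value 1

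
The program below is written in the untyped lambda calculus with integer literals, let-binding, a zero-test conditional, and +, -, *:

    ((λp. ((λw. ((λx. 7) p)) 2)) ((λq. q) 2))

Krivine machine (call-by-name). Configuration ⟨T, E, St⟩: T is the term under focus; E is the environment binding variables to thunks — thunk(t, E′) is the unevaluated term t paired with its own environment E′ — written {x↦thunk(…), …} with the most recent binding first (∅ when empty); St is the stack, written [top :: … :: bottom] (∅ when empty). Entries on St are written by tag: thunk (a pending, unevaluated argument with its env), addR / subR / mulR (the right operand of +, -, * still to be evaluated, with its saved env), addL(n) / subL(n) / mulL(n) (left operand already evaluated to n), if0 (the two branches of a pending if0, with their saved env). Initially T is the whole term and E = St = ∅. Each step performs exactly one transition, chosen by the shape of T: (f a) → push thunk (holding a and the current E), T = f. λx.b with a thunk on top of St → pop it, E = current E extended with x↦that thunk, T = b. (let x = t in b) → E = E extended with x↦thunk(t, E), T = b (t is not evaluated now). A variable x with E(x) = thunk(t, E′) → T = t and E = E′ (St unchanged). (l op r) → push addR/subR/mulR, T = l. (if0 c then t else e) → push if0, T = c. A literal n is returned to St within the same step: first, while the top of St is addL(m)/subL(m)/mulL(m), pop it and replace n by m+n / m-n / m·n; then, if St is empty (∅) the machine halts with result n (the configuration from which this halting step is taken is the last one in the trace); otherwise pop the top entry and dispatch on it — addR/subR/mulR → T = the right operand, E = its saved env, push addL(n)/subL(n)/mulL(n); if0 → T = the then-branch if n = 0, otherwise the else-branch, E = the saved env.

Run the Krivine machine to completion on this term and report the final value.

step 0: [T=((λp. ((λw. ((λx. 7) p)) 2)) ((λq. q) 2)) | E=∅ | St=∅]
step 1: [T=(λp. ((λw. ((λx. 7) p)) 2)) | E=∅ | St=[thunk]]
step 2: [T=((λw. ((λx. 7) p)) 2) | E={p↦thunk(((λq. q) 2), ∅)} | St=∅]
step 3: [T=(λw. ((λx. 7) p)) | E={p↦thunk(((λq. q) 2), ∅)} | St=[thunk]]
step 4: [T=((λx. 7) p) | E={w↦thunk(2, {p↦thunk(((λq. q) 2), ∅)}), p↦thunk(((λq. q) 2), ∅)} | St=∅]
step 5: [T=(λx. 7) | E={w↦thunk(2, {p↦thunk(((λq. q) 2), ∅)}), p↦thunk(((λq. q) 2), ∅)} | St=[thunk]]
step 6: [T=7 | E={x↦thunk(p, {w↦thunk(2, {p↦thunk(((λq. q) 2), ∅)}), p↦thunk(((λq. q) 2), ∅)}), w↦thunk(2, {p↦thunk(((λq. q) 2), ∅)}), p↦thunk(((λq. q) 2), ∅)} | St=∅]
→ final value 7

Answer: 7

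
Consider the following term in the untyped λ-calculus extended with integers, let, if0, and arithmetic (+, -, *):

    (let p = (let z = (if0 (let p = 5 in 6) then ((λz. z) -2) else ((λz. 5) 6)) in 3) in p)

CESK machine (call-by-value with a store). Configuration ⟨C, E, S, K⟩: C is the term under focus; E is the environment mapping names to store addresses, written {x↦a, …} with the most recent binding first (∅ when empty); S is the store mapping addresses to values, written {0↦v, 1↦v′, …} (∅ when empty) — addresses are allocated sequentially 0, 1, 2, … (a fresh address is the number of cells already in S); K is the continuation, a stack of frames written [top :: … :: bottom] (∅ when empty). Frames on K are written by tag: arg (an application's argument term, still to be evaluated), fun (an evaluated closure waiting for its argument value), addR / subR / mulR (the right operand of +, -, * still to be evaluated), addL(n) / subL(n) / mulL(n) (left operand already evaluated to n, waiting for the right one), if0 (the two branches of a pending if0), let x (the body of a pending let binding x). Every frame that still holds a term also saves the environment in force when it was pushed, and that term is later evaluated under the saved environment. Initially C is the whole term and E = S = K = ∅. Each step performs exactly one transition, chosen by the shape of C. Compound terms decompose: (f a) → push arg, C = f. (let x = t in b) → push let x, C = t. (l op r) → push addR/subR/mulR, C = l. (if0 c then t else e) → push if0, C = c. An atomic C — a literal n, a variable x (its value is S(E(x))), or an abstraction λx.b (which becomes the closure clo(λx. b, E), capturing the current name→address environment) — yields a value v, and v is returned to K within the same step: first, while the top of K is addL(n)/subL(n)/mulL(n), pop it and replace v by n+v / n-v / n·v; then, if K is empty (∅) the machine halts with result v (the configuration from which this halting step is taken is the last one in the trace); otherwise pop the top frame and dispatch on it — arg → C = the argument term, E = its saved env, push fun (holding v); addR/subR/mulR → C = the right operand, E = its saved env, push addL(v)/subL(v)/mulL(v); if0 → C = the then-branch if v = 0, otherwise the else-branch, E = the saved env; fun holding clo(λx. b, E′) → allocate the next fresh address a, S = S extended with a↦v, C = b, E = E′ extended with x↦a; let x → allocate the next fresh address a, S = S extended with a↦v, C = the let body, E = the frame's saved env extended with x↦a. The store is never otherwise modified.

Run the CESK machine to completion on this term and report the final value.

Answer: 3

Execution trace:
0. <C=(let p = (let z = (if0 (let p = 5 in 6) then ((λz. z) -2) else ((λz. 5) 6)) in 3) in p), E=∅, S=∅, K=∅>
1. <C=(let z = (if0 (let p = 5 in 6) then ((λz. z) -2) else ((λz. 5) 6)) in 3), E=∅, S=∅, K=[let p]>
2. <C=(if0 (let p = 5 in 6) then ((λz. z) -2) else ((λz. 5) 6)), E=∅, S=∅, K=[let z :: let p]>
3. <C=(let p = 5 in 6), E=∅, S=∅, K=[if0 :: let z :: let p]>
4. <C=5, E=∅, S=∅, K=[let p :: if0 :: let z :: let p]>
5. <C=6, E={p↦0}, S={0↦5}, K=[if0 :: let z :: let p]>
6. <C=((λz. 5) 6), E=∅, S={0↦5}, K=[let z :: let p]>
7. <C=(λz. 5), E=∅, S={0↦5}, K=[arg :: let z :: let p]>
8. <C=6, E=∅, S={0↦5}, K=[fun :: let z :: let p]>
9. <C=5, E={z↦1}, S={0↦5, 1↦6}, K=[let z :: let p]>
10. <C=3, E={z↦2}, S={0↦5, 1↦6, 2↦5}, K=[let p]>
11. <C=p, E={p↦3}, S={0↦5, 1↦6, 2↦5, 3↦3}, K=∅>
→ final value 3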